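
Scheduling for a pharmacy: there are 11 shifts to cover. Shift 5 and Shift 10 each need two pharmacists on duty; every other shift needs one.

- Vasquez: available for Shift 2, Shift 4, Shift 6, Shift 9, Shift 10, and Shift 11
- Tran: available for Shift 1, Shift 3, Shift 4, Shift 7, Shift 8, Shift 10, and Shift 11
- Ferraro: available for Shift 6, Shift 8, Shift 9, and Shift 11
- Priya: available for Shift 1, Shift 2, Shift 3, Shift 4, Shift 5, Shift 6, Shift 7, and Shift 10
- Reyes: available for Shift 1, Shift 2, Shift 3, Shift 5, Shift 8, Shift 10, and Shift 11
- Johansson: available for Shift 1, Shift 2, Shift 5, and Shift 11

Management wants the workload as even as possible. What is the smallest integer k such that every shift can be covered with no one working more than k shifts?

With 6 pharmacists and 13 worker-slots to fill, someone must work at least ⌈13/6⌉ = 3 shifts, so k ≥ 3.
k = 3 works: Shift 1→Priya, Shift 2→Reyes, Shift 3→Tran, Shift 4→Vasquez, Shift 5→Priya+Reyes, Shift 6→Vasquez, Shift 7→Tran, Shift 8→Tran, Shift 9→Vasquez, Shift 10→Priya+Reyes, Shift 11→Ferraro.
Loads: Vasquez 3, Tran 3, Ferraro 1, Priya 3, Reyes 3, Johansson 0 — all ≤ 3.

3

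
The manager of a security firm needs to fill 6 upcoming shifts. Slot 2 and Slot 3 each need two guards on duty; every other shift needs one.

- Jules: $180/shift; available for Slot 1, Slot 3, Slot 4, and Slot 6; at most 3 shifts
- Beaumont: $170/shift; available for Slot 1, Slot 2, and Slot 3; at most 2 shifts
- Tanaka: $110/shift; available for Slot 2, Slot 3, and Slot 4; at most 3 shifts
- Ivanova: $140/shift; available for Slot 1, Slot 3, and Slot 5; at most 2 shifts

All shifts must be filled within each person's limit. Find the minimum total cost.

$1130

Slot 2 can only be covered by Beaumont and Tanaka, so that assignment is forced.
Slot 5 can only be covered by Ivanova, so that assignment is forced.
Slot 6 can only be covered by Jules, so that assignment is forced.
Picking the cheapest available guard for each shift independently would cost $1100, but that ignores the shift limits.
An optimal schedule: Slot 1→Ivanova, Slot 2→Tanaka+Beaumont, Slot 3→Tanaka+Beaumont, Slot 4→Tanaka, Slot 5→Ivanova, Slot 6→Jules.
Total: 140 + 110 + 170 + 110 + 170 + 110 + 140 + 180 = $1130.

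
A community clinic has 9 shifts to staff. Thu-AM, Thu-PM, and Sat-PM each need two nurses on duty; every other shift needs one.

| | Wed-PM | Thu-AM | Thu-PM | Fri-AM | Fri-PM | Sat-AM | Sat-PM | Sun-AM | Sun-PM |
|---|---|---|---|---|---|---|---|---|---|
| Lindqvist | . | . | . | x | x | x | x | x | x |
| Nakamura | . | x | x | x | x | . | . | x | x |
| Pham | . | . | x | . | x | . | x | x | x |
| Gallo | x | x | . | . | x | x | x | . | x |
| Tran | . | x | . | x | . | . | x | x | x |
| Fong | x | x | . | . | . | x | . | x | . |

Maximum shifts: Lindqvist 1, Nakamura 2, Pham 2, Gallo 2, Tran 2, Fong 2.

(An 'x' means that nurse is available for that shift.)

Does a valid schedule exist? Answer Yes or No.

Total capacity is 1+2+2+2+2+2 = 11 but 12 worker-slots are needed — infeasible.

No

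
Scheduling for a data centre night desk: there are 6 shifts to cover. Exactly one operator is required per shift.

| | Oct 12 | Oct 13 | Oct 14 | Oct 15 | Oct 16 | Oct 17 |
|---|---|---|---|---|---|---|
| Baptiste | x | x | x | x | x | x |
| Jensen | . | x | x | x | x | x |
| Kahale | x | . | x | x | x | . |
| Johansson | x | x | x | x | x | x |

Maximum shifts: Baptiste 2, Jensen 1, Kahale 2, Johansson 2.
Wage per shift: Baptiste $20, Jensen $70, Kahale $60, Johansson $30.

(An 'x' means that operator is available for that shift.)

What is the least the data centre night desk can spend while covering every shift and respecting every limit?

$220

Picking the cheapest available operator for each shift independently would cost $120, but that ignores the shift limits.
An optimal schedule: Oct 12→Baptiste, Oct 13→Baptiste, Oct 14→Johansson, Oct 15→Kahale, Oct 16→Kahale, Oct 17→Johansson.
Total: 20 + 20 + 30 + 60 + 60 + 30 = $220.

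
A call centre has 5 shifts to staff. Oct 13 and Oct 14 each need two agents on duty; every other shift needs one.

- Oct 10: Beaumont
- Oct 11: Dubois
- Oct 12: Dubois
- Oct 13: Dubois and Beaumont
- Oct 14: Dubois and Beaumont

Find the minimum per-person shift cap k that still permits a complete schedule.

4

With 2 agents and 7 worker-slots to fill, someone must work at least ⌈7/2⌉ = 4 shifts, so k ≥ 4.
k = 4 works: Oct 10→Beaumont, Oct 11→Dubois, Oct 12→Dubois, Oct 13→Dubois+Beaumont, Oct 14→Dubois+Beaumont.
Loads: Dubois 4, Beaumont 3 — all ≤ 4.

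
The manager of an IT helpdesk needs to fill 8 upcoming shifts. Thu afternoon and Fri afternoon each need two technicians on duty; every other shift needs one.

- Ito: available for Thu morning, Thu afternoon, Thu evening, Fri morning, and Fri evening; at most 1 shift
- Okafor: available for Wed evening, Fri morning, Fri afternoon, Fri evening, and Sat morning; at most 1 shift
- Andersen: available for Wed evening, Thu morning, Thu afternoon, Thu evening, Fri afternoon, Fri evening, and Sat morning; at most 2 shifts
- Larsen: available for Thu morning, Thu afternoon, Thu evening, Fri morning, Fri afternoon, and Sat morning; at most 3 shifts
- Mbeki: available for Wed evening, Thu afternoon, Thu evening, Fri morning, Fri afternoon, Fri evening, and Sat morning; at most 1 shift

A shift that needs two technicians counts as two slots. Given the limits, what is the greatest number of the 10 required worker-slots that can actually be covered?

8

Total capacity across all technicians is 1+1+2+3+1 = 8, and 10 slots are needed, so at most 8 can be filled.
An assignment achieving 8: Wed evening→Okafor, Thu morning→Ito, Thu afternoon→Andersen+Larsen, Thu evening→Andersen, Fri morning→Larsen, Fri afternoon→Larsen+Mbeki.
Loads: Ito 1/1, Okafor 1/1, Andersen 2/2, Larsen 3/3, Mbeki 1/1.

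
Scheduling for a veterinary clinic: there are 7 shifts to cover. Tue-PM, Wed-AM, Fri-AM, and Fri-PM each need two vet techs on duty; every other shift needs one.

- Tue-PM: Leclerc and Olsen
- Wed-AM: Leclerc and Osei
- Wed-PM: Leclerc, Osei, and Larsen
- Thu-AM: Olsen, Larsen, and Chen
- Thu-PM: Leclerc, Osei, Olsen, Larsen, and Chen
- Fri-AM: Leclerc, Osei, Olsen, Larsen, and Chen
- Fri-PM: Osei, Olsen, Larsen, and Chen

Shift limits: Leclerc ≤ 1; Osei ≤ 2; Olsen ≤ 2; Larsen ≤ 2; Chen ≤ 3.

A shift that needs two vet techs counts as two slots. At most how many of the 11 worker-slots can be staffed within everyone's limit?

Total capacity across all vet techs is 1+2+2+2+3 = 10, and 11 slots are needed, so at most 10 can be filled.
An assignment achieving 10: Tue-PM→Leclerc+Olsen, Wed-AM→Osei, Wed-PM→Osei, Thu-AM→Olsen, Thu-PM→Chen, Fri-AM→Larsen+Chen, Fri-PM→Larsen+Chen.
Loads: Leclerc 1/1, Osei 2/2, Olsen 2/2, Larsen 2/2, Chen 3/3.

10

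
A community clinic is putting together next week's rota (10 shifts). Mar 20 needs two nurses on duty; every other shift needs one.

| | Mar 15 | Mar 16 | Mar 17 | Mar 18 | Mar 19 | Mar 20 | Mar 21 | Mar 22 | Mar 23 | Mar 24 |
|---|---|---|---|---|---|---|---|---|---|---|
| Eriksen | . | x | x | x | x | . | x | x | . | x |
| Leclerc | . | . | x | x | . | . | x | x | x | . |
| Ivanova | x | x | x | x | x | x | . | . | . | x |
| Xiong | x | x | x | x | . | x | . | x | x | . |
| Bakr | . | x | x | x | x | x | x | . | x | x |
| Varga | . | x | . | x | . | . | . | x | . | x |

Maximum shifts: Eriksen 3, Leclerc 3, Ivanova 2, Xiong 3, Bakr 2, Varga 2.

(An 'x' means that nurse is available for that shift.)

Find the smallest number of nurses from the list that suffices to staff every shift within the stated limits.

4

11 slots to fill and no one can take more than 3, so at least ⌈11/3⌉ = 4 nurses are needed.
Eriksen, Leclerc, Ivanova, and Xiong alone can cover everything: Mar 15→Ivanova, Mar 16→Xiong, Mar 17→Leclerc, Mar 18→Xiong, Mar 19→Eriksen, Mar 20→Ivanova+Xiong, Mar 21→Eriksen, Mar 22→Leclerc, Mar 23→Leclerc, Mar 24→Eriksen.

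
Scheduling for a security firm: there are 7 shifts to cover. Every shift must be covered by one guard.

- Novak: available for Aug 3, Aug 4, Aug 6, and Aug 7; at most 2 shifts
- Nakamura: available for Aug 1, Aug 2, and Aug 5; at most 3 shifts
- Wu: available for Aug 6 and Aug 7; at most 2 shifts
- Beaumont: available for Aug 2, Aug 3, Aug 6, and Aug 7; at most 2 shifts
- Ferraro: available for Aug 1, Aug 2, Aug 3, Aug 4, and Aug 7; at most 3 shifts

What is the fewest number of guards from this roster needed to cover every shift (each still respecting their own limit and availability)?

7 slots to fill and no one can take more than 3, so at least ⌈7/3⌉ = 3 guards are needed.
Novak, Nakamura, and Wu alone can cover everything: Aug 1→Nakamura, Aug 2→Nakamura, Aug 3→Novak, Aug 4→Novak, Aug 5→Nakamura, Aug 6→Wu, Aug 7→Wu.

3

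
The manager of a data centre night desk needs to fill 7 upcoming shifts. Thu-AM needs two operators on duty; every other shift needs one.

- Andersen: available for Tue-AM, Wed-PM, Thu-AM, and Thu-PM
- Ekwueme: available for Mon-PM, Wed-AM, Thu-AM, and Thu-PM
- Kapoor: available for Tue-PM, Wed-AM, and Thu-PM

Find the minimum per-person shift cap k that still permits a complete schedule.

3

With 3 operators and 8 worker-slots to fill, someone must work at least ⌈8/3⌉ = 3 shifts, so k ≥ 3.
k = 3 works: Mon-PM→Ekwueme, Tue-AM→Andersen, Tue-PM→Kapoor, Wed-AM→Ekwueme, Wed-PM→Andersen, Thu-AM→Andersen+Ekwueme, Thu-PM→Kapoor.
Loads: Andersen 3, Ekwueme 3, Kapoor 2 — all ≤ 3.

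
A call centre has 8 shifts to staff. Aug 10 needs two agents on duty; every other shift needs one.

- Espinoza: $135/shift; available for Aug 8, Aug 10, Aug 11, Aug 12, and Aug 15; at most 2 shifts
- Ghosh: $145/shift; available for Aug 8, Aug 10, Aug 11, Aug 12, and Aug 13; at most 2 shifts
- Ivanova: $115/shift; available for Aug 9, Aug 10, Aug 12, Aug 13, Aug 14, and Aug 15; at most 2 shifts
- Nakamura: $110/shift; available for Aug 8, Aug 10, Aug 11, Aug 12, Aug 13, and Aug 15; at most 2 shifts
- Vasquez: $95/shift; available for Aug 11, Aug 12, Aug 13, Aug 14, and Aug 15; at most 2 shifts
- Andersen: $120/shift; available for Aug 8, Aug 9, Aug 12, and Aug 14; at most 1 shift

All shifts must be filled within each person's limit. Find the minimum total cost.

$1030

Picking the cheapest available agent for each shift independently would cost $925, but that ignores the shift limits.
An optimal schedule: Aug 8→Nakamura, Aug 9→Ivanova, Aug 10→Ivanova+Espinoza, Aug 11→Vasquez, Aug 12→Andersen, Aug 13→Nakamura, Aug 14→Vasquez, Aug 15→Espinoza.
Total: 110 + 115 + 115 + 135 + 95 + 120 + 110 + 95 + 135 = $1030.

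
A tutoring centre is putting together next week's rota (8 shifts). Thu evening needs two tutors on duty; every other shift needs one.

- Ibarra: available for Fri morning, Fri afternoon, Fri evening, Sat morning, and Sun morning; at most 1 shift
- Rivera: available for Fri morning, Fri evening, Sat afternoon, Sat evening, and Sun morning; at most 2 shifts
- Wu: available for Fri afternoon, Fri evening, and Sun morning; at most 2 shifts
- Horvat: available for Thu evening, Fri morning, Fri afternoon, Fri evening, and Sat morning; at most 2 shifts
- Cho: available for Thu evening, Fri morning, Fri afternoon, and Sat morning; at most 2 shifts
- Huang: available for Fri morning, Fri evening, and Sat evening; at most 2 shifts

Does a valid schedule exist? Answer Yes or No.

Yes

Thu evening can only be covered by Horvat and Cho, so that assignment is forced.
Sat afternoon can only be covered by Rivera, so that assignment is forced.
One valid schedule: Thu evening→Horvat+Cho, Fri morning→Horvat, Fri afternoon→Wu, Fri evening→Huang, Sat morning→Ibarra, Sat afternoon→Rivera, Sat evening→Rivera, Sun morning→Wu.
Loads: Ibarra 1/1, Rivera 2/2, Wu 2/2, Horvat 2/2, Cho 1/2, Huang 1/2 — all within limits.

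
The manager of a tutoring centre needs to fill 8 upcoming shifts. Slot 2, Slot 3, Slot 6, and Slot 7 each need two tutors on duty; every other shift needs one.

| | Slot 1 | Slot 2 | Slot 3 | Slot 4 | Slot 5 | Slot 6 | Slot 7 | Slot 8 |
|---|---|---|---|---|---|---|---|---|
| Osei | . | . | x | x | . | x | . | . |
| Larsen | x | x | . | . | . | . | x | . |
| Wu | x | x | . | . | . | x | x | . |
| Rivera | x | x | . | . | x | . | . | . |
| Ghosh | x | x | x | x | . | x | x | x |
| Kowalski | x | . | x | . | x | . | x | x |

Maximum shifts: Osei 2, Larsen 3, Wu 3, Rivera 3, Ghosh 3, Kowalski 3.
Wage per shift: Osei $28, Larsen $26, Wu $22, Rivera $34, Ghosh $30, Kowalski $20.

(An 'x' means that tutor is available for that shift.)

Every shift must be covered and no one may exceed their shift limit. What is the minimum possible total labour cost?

$290

Picking the cheapest available tutor for each shift independently would cost $276, but that ignores the shift limits.
An optimal schedule: Slot 1→Larsen, Slot 2→Wu+Larsen, Slot 3→Kowalski+Osei, Slot 4→Osei, Slot 5→Kowalski, Slot 6→Wu+Ghosh, Slot 7→Wu+Larsen, Slot 8→Kowalski.
Total: 26 + 22 + 26 + 20 + 28 + 28 + 20 + 22 + 30 + 22 + 26 + 20 = $290.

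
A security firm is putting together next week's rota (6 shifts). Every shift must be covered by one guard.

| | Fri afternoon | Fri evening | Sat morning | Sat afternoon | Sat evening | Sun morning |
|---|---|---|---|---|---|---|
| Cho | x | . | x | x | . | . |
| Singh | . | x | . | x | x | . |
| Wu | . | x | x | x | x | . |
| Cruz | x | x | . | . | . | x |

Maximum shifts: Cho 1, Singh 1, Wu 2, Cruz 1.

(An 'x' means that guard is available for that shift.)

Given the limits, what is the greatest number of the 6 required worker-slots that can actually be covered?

Total capacity across all guards is 1+1+2+1 = 5, and 6 slots are needed, so at most 5 can be filled.
An assignment achieving 5: Fri afternoon→Cho, Fri evening→Wu, Sat morning→Wu, Sat evening→Singh, Sun morning→Cruz.
Loads: Cho 1/1, Singh 1/1, Wu 2/2, Cruz 1/1.

5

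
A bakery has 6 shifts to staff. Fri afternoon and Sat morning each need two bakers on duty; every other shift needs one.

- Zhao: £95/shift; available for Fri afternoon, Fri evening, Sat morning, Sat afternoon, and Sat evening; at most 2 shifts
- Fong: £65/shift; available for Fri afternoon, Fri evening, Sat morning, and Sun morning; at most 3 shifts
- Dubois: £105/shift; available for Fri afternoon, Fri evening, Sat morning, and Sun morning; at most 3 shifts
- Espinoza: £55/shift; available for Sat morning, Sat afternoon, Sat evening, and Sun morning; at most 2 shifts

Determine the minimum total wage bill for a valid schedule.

£600

Picking the cheapest available baker for each shift independently would cost £510, but that ignores the shift limits.
An optimal schedule: Fri afternoon→Fong+Zhao, Fri evening→Fong, Sat morning→Zhao+Dubois, Sat afternoon→Espinoza, Sat evening→Espinoza, Sun morning→Fong.
Total: 65 + 95 + 65 + 95 + 105 + 55 + 55 + 65 = £600.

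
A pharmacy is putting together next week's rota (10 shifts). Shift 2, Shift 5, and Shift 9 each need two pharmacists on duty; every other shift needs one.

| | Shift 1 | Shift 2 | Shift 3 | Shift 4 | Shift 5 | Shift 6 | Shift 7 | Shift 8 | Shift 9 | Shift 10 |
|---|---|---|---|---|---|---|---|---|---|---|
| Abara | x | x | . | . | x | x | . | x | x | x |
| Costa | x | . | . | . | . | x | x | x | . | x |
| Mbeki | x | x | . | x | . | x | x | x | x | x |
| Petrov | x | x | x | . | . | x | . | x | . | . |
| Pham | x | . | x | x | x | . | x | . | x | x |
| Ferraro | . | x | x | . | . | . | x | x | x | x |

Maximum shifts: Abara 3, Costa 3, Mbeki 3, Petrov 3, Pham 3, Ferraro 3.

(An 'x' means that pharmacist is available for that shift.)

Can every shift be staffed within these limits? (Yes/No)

Yes

Shift 5 can only be covered by Abara and Pham, so that assignment is forced.
One valid schedule: Shift 1→Abara, Shift 2→Mbeki+Petrov, Shift 3→Petrov, Shift 4→Mbeki, Shift 5→Abara+Pham, Shift 6→Abara, Shift 7→Costa, Shift 8→Costa, Shift 9→Mbeki+Pham, Shift 10→Costa.
Loads: Abara 3/3, Costa 3/3, Mbeki 3/3, Petrov 2/3, Pham 2/3, Ferraro 0/3 — all within limits.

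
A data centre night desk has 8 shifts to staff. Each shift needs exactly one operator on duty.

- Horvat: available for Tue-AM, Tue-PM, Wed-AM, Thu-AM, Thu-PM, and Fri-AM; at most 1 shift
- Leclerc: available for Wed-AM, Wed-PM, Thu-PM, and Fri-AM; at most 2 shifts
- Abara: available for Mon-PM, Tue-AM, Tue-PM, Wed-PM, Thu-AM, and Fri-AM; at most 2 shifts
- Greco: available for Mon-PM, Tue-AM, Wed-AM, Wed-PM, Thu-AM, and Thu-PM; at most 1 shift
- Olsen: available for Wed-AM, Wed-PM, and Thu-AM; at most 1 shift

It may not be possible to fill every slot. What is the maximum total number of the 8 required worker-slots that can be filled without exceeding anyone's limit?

Total capacity across all operators is 1+2+2+1+1 = 7, and 8 slots are needed, so at most 7 can be filled.
An assignment achieving 7: Mon-PM→Abara, Tue-AM→Abara, Tue-PM→Horvat, Wed-AM→Greco, Wed-PM→Olsen, Thu-PM→Leclerc, Fri-AM→Leclerc.
Loads: Horvat 1/1, Leclerc 2/2, Abara 2/2, Greco 1/1, Olsen 1/1.

7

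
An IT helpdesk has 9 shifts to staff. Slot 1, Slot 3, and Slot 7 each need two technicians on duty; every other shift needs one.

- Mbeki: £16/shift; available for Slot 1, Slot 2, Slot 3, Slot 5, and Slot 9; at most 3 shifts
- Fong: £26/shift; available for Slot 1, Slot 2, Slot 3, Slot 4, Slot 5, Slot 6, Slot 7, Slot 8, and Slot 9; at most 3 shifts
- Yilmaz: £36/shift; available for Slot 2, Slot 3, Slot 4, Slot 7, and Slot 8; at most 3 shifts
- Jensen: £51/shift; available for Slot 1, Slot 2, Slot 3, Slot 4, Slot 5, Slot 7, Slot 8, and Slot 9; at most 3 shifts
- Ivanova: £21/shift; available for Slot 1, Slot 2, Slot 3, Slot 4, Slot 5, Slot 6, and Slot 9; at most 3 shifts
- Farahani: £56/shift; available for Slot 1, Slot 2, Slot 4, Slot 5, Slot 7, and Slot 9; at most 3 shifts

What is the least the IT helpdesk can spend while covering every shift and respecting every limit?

Picking the cheapest available technician for each shift independently would cost £252, but that ignores the shift limits.
An optimal schedule: Slot 1→Mbeki+Ivanova, Slot 2→Yilmaz, Slot 3→Fong+Yilmaz, Slot 4→Ivanova, Slot 5→Mbeki, Slot 6→Ivanova, Slot 7→Fong+Yilmaz, Slot 8→Fong, Slot 9→Mbeki.
Total: 16 + 21 + 36 + 26 + 36 + 21 + 16 + 21 + 26 + 36 + 26 + 16 = £297.

£297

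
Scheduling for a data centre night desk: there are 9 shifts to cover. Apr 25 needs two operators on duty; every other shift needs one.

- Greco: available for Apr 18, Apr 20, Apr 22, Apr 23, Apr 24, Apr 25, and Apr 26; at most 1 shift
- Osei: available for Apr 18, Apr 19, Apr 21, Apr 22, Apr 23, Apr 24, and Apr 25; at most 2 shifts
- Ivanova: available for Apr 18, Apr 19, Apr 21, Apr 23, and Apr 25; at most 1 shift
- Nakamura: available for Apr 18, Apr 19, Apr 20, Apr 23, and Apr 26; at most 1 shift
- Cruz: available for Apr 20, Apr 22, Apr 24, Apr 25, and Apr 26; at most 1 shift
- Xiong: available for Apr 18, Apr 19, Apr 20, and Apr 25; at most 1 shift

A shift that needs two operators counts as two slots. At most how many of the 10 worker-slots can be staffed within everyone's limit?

7

Total capacity across all operators is 1+2+1+1+1+1 = 7, and 10 slots are needed, so at most 7 can be filled.
An assignment achieving 7: Apr 18→Xiong, Apr 19→Ivanova, Apr 20→Cruz, Apr 21→Osei, Apr 22→Greco, Apr 24→Osei, Apr 26→Nakamura.
Loads: Greco 1/1, Osei 2/2, Ivanova 1/1, Nakamura 1/1, Cruz 1/1, Xiong 1/1.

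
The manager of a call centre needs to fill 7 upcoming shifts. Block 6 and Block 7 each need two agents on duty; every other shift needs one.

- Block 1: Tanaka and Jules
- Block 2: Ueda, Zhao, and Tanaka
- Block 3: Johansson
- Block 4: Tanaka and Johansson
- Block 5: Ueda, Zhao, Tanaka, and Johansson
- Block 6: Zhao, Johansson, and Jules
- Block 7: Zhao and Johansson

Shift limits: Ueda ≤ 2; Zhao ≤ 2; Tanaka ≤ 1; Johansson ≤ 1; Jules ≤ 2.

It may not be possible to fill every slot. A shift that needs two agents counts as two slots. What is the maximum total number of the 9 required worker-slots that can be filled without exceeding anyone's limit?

8

Total capacity across all agents is 2+2+1+1+2 = 8, and 9 slots are needed, so at most 8 can be filled.
An assignment achieving 8: Block 1→Jules, Block 2→Ueda, Block 3→Johansson, Block 4→Tanaka, Block 5→Ueda, Block 6→Zhao+Jules, Block 7→Zhao.
Loads: Ueda 2/2, Zhao 2/2, Tanaka 1/1, Johansson 1/1, Jules 2/2.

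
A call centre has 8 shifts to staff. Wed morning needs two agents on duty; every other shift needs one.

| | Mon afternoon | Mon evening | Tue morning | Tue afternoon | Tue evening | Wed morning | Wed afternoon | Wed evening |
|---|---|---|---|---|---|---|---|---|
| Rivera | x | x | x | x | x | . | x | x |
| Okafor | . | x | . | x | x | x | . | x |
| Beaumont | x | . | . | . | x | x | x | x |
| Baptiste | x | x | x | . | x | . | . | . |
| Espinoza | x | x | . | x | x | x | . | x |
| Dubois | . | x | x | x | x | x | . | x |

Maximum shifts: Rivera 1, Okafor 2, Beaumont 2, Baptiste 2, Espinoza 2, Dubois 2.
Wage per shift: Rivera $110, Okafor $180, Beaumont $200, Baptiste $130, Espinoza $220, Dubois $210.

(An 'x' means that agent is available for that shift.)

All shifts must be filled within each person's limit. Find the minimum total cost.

$1550

Picking the cheapest available agent for each shift independently would cost $1150, but that ignores the shift limits.
An optimal schedule: Mon afternoon→Baptiste, Mon evening→Okafor, Tue morning→Baptiste, Tue afternoon→Okafor, Tue evening→Dubois, Wed morning→Beaumont+Dubois, Wed afternoon→Rivera, Wed evening→Beaumont.
Total: 130 + 180 + 130 + 180 + 210 + 200 + 210 + 110 + 200 = $1550.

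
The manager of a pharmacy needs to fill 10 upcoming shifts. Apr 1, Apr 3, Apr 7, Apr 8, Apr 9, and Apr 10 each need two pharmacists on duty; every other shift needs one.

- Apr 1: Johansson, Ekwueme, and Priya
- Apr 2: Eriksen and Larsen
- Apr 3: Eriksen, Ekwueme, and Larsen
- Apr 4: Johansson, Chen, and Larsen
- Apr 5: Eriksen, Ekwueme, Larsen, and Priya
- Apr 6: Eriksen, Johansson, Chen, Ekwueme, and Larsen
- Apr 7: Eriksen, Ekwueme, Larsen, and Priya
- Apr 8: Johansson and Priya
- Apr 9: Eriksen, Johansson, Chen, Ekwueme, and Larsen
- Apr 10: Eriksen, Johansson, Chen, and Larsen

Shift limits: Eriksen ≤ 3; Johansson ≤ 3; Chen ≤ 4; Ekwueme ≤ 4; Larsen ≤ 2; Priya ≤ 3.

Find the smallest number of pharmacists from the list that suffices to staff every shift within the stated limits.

16 slots to fill and no one can take more than 4, so at least ⌈16/4⌉ = 4 pharmacists are needed.
Any 4 pharmacists together have capacity at most 4+4+3+3 = 14 < 16 slots, so 4 can never suffice.
Eriksen, Johansson, Chen, Ekwueme, and Priya alone can cover everything: Apr 1→Johansson+Ekwueme, Apr 2→Eriksen, Apr 3→Eriksen+Ekwueme, Apr 4→Johansson, Apr 5→Priya, Apr 6→Chen, Apr 7→Ekwueme+Priya, Apr 8→Johansson+Priya, Apr 9→Chen+Ekwueme, Apr 10→Eriksen+Chen.

5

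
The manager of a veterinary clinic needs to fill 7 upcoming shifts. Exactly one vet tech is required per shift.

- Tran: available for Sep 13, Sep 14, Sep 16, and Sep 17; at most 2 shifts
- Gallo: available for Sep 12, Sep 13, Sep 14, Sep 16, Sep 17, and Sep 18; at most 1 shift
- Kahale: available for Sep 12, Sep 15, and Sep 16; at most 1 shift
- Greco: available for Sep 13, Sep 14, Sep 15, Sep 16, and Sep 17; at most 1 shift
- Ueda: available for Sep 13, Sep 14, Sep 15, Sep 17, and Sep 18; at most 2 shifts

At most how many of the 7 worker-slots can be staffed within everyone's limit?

7

Total capacity across all vet techs is 2+1+1+1+2 = 7, and 7 slots are needed, so at most 7 can be filled.
An assignment achieving 7: Sep 12→Gallo, Sep 13→Tran, Sep 14→Tran, Sep 15→Kahale, Sep 16→Greco, Sep 17→Ueda, Sep 18→Ueda.
Loads: Tran 2/2, Gallo 1/1, Kahale 1/1, Greco 1/1, Ueda 2/2.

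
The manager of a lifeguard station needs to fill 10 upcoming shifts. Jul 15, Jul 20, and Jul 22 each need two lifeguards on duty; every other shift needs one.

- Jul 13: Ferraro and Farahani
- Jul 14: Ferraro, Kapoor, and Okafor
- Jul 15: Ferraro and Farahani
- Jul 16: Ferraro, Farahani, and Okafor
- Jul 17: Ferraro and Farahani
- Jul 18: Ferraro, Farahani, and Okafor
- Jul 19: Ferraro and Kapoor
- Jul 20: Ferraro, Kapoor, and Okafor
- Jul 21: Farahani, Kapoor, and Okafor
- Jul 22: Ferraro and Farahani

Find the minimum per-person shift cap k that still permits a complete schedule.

4

With 4 lifeguards and 13 worker-slots to fill, someone must work at least ⌈13/4⌉ = 4 shifts, so k ≥ 4.
k = 4 works: Jul 13→Ferraro, Jul 14→Kapoor, Jul 15→Ferraro+Farahani, Jul 16→Farahani, Jul 17→Ferraro, Jul 18→Farahani, Jul 19→Kapoor, Jul 20→Kapoor+Okafor, Jul 21→Kapoor, Jul 22→Ferraro+Farahani.
Loads: Ferraro 4, Farahani 4, Kapoor 4, Okafor 1 — all ≤ 4.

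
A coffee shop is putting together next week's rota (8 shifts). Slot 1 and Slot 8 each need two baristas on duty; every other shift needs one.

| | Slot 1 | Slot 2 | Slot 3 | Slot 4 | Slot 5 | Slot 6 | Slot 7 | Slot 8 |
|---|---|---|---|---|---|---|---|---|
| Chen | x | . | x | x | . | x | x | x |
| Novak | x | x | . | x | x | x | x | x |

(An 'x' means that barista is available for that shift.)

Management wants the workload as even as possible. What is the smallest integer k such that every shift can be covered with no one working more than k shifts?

5

With 2 baristas and 10 worker-slots to fill, someone must work at least ⌈10/2⌉ = 5 shifts, so k ≥ 5.
k = 5 works: Slot 1→Chen+Novak, Slot 2→Novak, Slot 3→Chen, Slot 4→Chen, Slot 5→Novak, Slot 6→Chen, Slot 7→Novak, Slot 8→Chen+Novak.
Loads: Chen 5, Novak 5 — all ≤ 5.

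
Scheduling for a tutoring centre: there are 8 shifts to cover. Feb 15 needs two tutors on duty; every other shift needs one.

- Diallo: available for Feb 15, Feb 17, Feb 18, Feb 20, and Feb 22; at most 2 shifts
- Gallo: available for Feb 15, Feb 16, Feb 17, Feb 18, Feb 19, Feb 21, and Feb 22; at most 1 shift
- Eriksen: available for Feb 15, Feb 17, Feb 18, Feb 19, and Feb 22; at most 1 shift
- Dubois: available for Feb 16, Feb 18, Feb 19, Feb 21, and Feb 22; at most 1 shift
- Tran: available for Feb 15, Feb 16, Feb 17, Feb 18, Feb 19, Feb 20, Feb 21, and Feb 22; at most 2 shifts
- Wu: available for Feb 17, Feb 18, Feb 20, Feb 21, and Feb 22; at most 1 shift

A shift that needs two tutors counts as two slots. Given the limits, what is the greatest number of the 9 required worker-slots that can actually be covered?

8

Total capacity across all tutors is 2+1+1+1+2+1 = 8, and 9 slots are needed, so at most 8 can be filled.
An assignment achieving 8: Feb 15→Diallo+Eriksen, Feb 16→Gallo, Feb 17→Tran, Feb 18→Wu, Feb 19→Dubois, Feb 20→Diallo, Feb 21→Tran.
Loads: Diallo 2/2, Gallo 1/1, Eriksen 1/1, Dubois 1/1, Tran 2/2, Wu 1/1.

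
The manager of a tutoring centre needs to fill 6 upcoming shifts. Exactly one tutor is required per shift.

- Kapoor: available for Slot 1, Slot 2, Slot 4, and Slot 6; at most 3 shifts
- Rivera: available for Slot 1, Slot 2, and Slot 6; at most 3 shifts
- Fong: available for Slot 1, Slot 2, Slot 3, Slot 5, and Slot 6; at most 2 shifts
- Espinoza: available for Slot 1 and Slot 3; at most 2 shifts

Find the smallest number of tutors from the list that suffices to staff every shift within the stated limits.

6 slots to fill and no one can take more than 3, so at least ⌈6/3⌉ = 2 tutors are needed.
No set of 2 tutors can cover every shift (each such set leaves at least one shift with no one available or exceeds a cap).
Kapoor, Rivera, and Fong alone can cover everything: Slot 1→Kapoor, Slot 2→Kapoor, Slot 3→Fong, Slot 4→Kapoor, Slot 5→Fong, Slot 6→Rivera.

3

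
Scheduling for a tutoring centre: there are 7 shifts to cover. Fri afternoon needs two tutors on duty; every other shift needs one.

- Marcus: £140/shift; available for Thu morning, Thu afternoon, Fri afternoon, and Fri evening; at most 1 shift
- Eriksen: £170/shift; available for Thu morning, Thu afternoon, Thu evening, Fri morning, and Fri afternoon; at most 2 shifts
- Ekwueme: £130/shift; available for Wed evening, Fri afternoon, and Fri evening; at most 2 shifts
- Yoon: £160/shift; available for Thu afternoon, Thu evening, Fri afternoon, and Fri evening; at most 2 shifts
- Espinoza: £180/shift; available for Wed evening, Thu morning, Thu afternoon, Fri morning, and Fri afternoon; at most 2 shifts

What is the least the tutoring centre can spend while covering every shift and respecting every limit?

£1240

Picking the cheapest available tutor for each shift independently would cost £1140, but that ignores the shift limits.
An optimal schedule: Wed evening→Ekwueme, Thu morning→Marcus, Thu afternoon→Yoon, Thu evening→Eriksen, Fri morning→Eriksen, Fri afternoon→Yoon+Espinoza, Fri evening→Ekwueme.
Total: 130 + 140 + 160 + 170 + 170 + 160 + 180 + 130 = £1240.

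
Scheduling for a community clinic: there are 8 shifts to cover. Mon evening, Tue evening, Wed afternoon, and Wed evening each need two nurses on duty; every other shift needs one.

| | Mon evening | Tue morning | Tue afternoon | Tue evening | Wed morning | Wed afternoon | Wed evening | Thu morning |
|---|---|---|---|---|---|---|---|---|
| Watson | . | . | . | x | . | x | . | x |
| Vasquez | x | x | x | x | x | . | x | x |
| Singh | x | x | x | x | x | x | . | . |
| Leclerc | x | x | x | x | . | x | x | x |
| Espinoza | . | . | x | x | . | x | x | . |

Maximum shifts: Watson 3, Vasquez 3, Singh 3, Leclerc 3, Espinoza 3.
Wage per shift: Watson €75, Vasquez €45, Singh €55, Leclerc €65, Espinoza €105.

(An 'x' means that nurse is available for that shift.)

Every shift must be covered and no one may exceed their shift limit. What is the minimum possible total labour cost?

Picking the cheapest available nurse for each shift independently would cost €610, but that ignores the shift limits.
An optimal schedule: Mon evening→Vasquez+Singh, Tue morning→Singh, Tue afternoon→Singh, Tue evening→Leclerc+Watson, Wed morning→Vasquez, Wed afternoon→Leclerc+Watson, Wed evening→Vasquez+Leclerc, Thu morning→Watson.
Total: 45 + 55 + 55 + 55 + 65 + 75 + 45 + 65 + 75 + 45 + 65 + 75 = €720.

€720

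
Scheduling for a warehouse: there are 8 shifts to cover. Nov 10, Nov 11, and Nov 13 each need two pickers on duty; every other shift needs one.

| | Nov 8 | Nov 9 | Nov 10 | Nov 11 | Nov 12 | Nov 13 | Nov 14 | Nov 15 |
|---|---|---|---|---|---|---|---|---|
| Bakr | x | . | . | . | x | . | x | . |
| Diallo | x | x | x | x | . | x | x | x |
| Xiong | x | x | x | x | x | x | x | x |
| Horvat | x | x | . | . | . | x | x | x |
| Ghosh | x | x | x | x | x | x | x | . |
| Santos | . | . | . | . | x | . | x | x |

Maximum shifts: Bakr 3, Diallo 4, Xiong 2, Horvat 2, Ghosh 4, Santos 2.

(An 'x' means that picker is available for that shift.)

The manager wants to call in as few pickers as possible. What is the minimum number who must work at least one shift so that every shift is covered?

3

11 slots to fill and no one can take more than 4, so at least ⌈11/4⌉ = 3 pickers are needed.
Bakr, Diallo, and Ghosh alone can cover everything: Nov 8→Bakr, Nov 9→Ghosh, Nov 10→Diallo+Ghosh, Nov 11→Diallo+Ghosh, Nov 12→Bakr, Nov 13→Diallo+Ghosh, Nov 14→Bakr, Nov 15→Diallo.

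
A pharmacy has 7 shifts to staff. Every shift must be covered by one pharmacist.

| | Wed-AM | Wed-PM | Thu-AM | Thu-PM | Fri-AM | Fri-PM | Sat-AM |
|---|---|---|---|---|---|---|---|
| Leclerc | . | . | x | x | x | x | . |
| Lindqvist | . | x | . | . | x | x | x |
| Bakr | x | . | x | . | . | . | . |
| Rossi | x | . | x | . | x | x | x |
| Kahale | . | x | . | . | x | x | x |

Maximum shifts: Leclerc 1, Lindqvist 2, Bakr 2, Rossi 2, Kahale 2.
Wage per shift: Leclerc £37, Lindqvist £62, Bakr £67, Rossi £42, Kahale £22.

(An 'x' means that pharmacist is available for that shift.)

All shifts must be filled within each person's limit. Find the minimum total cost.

Thu-PM can only be covered by Leclerc, so that assignment is forced.
Picking the cheapest available pharmacist for each shift independently would cost £204, but that ignores the shift limits.
An optimal schedule: Wed-AM→Rossi, Wed-PM→Kahale, Thu-AM→Rossi, Thu-PM→Leclerc, Fri-AM→Lindqvist, Fri-PM→Lindqvist, Sat-AM→Kahale.
Total: 42 + 22 + 42 + 37 + 62 + 62 + 22 = £289.

£289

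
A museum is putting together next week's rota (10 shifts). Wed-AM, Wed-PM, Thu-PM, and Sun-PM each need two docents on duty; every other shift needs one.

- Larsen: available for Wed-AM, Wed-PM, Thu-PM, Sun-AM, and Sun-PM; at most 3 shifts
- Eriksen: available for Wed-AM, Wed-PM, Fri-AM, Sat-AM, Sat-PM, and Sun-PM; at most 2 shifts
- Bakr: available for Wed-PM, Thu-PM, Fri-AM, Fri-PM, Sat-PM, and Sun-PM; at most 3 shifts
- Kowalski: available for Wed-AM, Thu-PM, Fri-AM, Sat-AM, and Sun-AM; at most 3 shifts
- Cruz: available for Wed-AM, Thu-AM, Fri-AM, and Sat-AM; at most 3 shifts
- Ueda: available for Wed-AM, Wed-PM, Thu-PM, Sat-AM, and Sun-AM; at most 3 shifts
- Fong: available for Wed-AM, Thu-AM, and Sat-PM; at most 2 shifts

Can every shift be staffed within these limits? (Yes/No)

Fri-PM can only be covered by Bakr, so that assignment is forced.
One valid schedule: Wed-AM→Kowalski+Cruz, Wed-PM→Larsen+Bakr, Thu-AM→Cruz, Thu-PM→Kowalski+Ueda, Fri-AM→Bakr, Fri-PM→Bakr, Sat-AM→Kowalski, Sat-PM→Eriksen, Sun-AM→Larsen, Sun-PM→Larsen+Eriksen.
Loads: Larsen 3/3, Eriksen 2/2, Bakr 3/3, Kowalski 3/3, Cruz 2/3, Ueda 1/3, Fong 0/2 — all within limits.

Yes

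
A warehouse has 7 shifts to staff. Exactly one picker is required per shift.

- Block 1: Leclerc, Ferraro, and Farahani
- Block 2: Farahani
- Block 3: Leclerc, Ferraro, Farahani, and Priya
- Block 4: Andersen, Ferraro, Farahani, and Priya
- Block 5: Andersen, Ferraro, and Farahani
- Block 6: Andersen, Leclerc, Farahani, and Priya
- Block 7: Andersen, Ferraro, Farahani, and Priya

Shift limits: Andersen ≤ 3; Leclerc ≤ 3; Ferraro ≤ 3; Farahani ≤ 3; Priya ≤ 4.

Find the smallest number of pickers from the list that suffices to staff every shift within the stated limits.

7 slots to fill and no one can take more than 4, so at least ⌈7/4⌉ = 2 pickers are needed.
Farahani and Priya alone can cover everything: Block 1→Farahani, Block 2→Farahani, Block 3→Priya, Block 4→Priya, Block 5→Farahani, Block 6→Priya, Block 7→Priya.

2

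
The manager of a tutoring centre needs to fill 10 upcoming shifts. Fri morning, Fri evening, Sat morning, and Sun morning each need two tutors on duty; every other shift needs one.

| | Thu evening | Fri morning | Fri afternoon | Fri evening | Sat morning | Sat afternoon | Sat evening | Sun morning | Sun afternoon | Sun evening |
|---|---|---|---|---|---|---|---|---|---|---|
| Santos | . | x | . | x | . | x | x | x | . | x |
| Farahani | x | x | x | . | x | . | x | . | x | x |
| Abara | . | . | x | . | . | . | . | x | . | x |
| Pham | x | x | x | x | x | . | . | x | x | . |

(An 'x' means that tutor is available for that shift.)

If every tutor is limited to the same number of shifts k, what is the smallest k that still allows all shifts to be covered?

4

With 4 tutors and 14 worker-slots to fill, someone must work at least ⌈14/4⌉ = 4 shifts, so k ≥ 4.
k = 4 works: Thu evening→Farahani, Fri morning→Santos+Farahani, Fri afternoon→Abara, Fri evening→Santos+Pham, Sat morning→Farahani+Pham, Sat afternoon→Santos, Sat evening→Santos, Sun morning→Abara+Pham, Sun afternoon→Farahani, Sun evening→Abara.
Loads: Santos 4, Farahani 4, Abara 3, Pham 3 — all ≤ 4.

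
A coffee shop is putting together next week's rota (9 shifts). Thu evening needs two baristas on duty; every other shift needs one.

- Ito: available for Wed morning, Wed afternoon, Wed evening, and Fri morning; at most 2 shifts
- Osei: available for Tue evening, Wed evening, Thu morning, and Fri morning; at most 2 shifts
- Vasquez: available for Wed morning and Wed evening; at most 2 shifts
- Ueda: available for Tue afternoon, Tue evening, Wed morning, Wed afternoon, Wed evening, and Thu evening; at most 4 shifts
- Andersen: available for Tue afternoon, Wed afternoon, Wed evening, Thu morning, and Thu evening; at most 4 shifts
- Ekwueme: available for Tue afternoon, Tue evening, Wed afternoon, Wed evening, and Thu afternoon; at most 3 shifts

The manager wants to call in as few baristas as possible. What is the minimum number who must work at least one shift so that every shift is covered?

10 slots to fill and no one can take more than 4, so at least ⌈10/4⌉ = 3 baristas are needed.
Shifts {Thu afternoon, Thu evening, Fri morning} need 4 slots, but among the baristas available for them (Ito, Osei, Ueda, Andersen, and Ekwueme) any 3 together supply at most 3. So 3 baristas are not enough.
Ito, Ueda, Andersen, and Ekwueme alone can cover everything: Tue afternoon→Ueda, Tue evening→Ueda, Wed morning→Ito, Wed afternoon→Ueda, Wed evening→Andersen, Thu morning→Andersen, Thu afternoon→Ekwueme, Thu evening→Ueda+Andersen, Fri morning→Ito.

4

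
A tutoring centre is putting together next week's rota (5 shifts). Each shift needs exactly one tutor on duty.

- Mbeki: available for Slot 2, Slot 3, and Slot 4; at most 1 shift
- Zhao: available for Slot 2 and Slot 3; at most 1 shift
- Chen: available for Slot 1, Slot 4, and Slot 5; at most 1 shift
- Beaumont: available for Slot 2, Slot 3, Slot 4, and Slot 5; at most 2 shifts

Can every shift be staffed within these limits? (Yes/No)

Slot 1 can only be covered by Chen, so that assignment is forced.
One valid schedule: Slot 1→Chen, Slot 2→Mbeki, Slot 3→Zhao, Slot 4→Beaumont, Slot 5→Beaumont.
Loads: Mbeki 1/1, Zhao 1/1, Chen 1/1, Beaumont 2/2 — all within limits.

Yes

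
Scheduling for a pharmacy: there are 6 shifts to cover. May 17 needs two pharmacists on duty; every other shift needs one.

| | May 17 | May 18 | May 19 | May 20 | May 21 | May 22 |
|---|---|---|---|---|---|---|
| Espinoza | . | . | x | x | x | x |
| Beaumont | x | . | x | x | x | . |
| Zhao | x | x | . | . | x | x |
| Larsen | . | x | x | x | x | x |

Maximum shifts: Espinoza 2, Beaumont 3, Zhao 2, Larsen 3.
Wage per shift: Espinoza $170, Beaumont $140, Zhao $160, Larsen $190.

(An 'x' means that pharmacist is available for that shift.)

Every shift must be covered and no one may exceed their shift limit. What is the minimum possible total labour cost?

$1080

May 17 can only be covered by Beaumont and Zhao, so that assignment is forced.
Picking the cheapest available pharmacist for each shift independently would cost $1040, but that ignores the shift limits.
An optimal schedule: May 17→Beaumont+Zhao, May 18→Zhao, May 19→Beaumont, May 20→Beaumont, May 21→Espinoza, May 22→Espinoza.
Total: 140 + 160 + 160 + 140 + 140 + 170 + 170 = $1080.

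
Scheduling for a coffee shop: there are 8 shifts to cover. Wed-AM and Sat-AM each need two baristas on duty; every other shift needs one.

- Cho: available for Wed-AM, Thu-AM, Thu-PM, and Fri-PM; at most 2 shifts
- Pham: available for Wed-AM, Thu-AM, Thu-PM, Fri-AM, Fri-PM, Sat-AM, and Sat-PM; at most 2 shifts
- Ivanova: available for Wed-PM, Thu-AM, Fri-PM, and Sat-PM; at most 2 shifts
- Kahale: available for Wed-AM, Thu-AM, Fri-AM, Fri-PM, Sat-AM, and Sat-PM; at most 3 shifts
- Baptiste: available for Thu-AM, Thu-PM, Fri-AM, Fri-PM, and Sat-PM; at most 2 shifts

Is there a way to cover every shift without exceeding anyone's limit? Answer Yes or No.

Wed-PM can only be covered by Ivanova, so that assignment is forced.
Sat-AM can only be covered by Pham and Kahale, so that assignment is forced.
One valid schedule: Wed-AM→Cho+Pham, Wed-PM→Ivanova, Thu-AM→Kahale, Thu-PM→Cho, Fri-AM→Kahale, Fri-PM→Baptiste, Sat-AM→Pham+Kahale, Sat-PM→Ivanova.
Loads: Cho 2/2, Pham 2/2, Ivanova 2/2, Kahale 3/3, Baptiste 1/2 — all within limits.

Yes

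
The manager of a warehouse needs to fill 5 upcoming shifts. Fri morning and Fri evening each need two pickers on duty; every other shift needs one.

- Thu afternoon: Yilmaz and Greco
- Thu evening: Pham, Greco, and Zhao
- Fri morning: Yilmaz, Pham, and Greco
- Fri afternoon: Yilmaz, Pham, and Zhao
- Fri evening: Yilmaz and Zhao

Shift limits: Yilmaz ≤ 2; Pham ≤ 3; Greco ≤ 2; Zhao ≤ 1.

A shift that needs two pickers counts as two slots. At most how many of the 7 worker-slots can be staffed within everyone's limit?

Total capacity across all pickers is 2+3+2+1 = 8, and 7 slots are needed, so at most 7 can be filled.
An assignment achieving 7: Thu afternoon→Yilmaz, Thu evening→Pham, Fri morning→Pham+Greco, Fri afternoon→Pham, Fri evening→Yilmaz+Zhao.
Loads: Yilmaz 2/2, Pham 3/3, Greco 1/2, Zhao 1/1.

7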